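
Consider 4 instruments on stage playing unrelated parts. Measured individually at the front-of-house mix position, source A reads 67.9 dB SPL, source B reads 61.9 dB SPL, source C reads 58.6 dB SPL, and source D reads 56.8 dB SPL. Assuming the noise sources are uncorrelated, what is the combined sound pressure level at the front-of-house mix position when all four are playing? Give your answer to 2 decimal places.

69.50 dB SPL

Add the sources as powers (linear), then convert back to dB:
L_total = 10·log₁₀(10^(67.9/10) + 10^(61.9/10) + 10^(58.6/10) + 10^(56.8/10)) = 10·log₁₀(8918000) = 69.50 dB SPL.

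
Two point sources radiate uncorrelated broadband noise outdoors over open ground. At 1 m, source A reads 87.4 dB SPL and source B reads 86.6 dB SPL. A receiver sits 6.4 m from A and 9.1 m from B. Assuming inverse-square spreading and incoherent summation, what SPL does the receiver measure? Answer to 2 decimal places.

72.77 dB SPL

At the listener: L_A = 87.4 − 20·log₁₀(6.4) = 71.276 dB; L_B = 86.6 − 20·log₁₀(9.1) = 67.419 dB.
Combined: 10·log₁₀(10^(71.276/10)+10^(67.419/10)) = 72.77 dB SPL.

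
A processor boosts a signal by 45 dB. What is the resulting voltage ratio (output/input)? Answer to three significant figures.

178

Voltage ratio = 10^(dB/20).
10^(45/20) = 10^(2.250) = 178.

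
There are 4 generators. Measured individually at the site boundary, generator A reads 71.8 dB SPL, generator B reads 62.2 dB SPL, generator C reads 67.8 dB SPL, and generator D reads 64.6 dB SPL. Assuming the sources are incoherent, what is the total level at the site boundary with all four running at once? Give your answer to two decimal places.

Uncorrelated sources add in intensity (power), not in dB.
L_total = 10·log₁₀(10^(71.8/10) + 10^(62.2/10) + 10^(67.8/10) + 10^(64.6/10)) = 10·log₁₀(25700000) = 74.10 dB SPL.

74.10 dB SPL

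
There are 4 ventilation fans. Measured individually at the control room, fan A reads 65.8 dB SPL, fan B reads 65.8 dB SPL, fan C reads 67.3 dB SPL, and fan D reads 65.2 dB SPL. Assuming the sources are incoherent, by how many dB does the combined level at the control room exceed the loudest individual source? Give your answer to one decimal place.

Add the sources as powers (linear), then convert back to dB:
L_total = 10·log₁₀(10^(65.8/10) + 10^(65.8/10) + 10^(67.3/10) + 10^(65.2/10)) = 72.12 dB SPL.
Excess over the loudest (67.3 dB): 72.12 − 67.3 = 4.8 dB.

4.8 dB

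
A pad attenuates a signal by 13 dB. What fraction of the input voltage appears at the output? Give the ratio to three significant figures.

Voltage ratio = 10^(dB/20).
10^(-13/20) = 10^(-0.6500) = 0.224.

0.224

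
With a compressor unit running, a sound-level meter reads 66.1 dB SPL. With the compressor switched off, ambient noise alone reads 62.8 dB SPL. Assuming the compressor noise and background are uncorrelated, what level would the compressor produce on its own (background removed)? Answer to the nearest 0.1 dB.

63.4 dB SPL

Background correction is a power subtraction:
L_src = 10·log₁₀(10^(66.1/10) − 10^(62.8/10)) = 10·log₁₀(2168000) = 63.4 dB SPL.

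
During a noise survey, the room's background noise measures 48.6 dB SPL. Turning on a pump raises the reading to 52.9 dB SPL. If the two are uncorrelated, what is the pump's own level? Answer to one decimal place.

50.9 dB SPL

Background correction is a power subtraction:
L_src = 10·log₁₀(10^(52.9/10) − 10^(48.6/10)) = 10·log₁₀(122500) = 50.9 dB SPL.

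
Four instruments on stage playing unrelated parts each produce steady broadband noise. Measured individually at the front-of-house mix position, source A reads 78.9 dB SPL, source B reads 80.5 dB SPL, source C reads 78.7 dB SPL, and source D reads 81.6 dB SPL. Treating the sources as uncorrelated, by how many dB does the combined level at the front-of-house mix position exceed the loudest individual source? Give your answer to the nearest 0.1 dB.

4.5 dB

Uncorrelated sources add in intensity (power), not in dB.
L_total = 10·log₁₀(10^(78.9/10) + 10^(80.5/10) + 10^(78.7/10) + 10^(81.6/10)) = 86.11 dB SPL.
Excess over the loudest (81.6 dB): 86.11 − 81.6 = 4.5 dB.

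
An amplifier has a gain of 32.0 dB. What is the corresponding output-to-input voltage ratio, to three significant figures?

39.8

Voltage ratio = 10^(dB/20).
10^(32.0/20) = 10^(1.600) = 39.8.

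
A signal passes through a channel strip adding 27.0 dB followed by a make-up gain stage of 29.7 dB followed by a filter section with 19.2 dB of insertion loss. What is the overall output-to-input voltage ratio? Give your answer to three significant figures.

75.0

Net gain = 27.0 + 29.7 + (−19.2) = 37.5 dB.
Voltage ratio = 10^(37.5/20) = 75.0.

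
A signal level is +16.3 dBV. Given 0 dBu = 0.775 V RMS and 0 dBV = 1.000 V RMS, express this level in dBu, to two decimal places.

+18.51 dBu

The offset between the scales is 20·log₁₀(0.775/1.000) = −2.214 dB.
So dBu = +16.3 + 2.214 = +18.51 dBu.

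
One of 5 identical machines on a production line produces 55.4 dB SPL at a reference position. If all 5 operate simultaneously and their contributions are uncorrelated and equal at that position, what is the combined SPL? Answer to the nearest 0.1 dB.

5 equal incoherent sources raise the level by 10·log₁₀(5) = 6.99 dB.
L_total = 55.4 + 6.99 = 62.4 dB SPL.

62.4 dB SPL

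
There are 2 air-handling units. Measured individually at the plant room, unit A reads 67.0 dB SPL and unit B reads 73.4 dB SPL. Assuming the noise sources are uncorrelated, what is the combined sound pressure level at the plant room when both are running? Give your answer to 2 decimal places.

Uncorrelated sources add in intensity (power), not in dB.
L_total = 10·log₁₀(10^(67.0/10) + 10^(73.4/10)) = 10·log₁₀(26890000) = 74.30 dB SPL.

74.30 dB SPL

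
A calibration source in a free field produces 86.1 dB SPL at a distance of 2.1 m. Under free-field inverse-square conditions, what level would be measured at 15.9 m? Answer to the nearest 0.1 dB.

68.5 dB SPL

Inverse-square spreading gives ΔL = −20·log₁₀(d₂/d₁).
ΔL = −20·log₁₀(15.9/2.1) = -17.58 dB, so L₂ = 86.1 + (-17.58) = 68.5 dB SPL.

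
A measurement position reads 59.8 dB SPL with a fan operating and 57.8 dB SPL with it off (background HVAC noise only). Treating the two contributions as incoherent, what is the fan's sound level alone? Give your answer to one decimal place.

Remove the background by subtracting linear intensities:
L_src = 10·log₁₀(10^(59.8/10) − 10^(57.8/10)) = 10·log₁₀(352400) = 55.5 dB SPL.

55.5 dB SPL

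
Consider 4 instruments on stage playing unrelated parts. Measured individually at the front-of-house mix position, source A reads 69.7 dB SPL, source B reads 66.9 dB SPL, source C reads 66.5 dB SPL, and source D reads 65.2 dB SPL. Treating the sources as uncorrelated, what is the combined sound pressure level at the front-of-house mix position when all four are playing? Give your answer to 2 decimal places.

Add the sources as powers (linear), then convert back to dB:
L_total = 10·log₁₀(10^(69.7/10) + 10^(66.9/10) + 10^(66.5/10) + 10^(65.2/10)) = 10·log₁₀(22010000) = 73.43 dB SPL.

73.43 dB SPL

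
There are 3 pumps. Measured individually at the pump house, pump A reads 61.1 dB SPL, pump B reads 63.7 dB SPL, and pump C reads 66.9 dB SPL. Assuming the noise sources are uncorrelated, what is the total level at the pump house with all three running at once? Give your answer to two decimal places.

69.31 dB SPL

Add the sources as powers (linear), then convert back to dB:
L_total = 10·log₁₀(10^(61.1/10) + 10^(63.7/10) + 10^(66.9/10)) = 10·log₁₀(8530000) = 69.31 dB SPL.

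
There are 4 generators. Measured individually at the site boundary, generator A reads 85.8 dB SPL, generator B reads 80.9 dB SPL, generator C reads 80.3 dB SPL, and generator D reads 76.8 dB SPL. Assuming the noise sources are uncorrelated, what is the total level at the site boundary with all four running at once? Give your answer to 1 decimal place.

Add the sources as powers (linear), then convert back to dB:
L_total = 10·log₁₀(10^(85.8/10) + 10^(80.9/10) + 10^(80.3/10) + 10^(76.8/10)) = 10·log₁₀(658200000) = 88.2 dB SPL.

88.2 dB SPL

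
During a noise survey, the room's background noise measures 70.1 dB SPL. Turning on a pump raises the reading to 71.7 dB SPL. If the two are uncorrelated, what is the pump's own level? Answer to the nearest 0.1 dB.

66.6 dB SPL

Background correction is a power subtraction:
L_src = 10·log₁₀(10^(71.7/10) − 10^(70.1/10)) = 10·log₁₀(4558000) = 66.6 dB SPL.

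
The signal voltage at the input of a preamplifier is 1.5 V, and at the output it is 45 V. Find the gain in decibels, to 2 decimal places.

29.54 dB

Voltage ratio → dB uses the 20·log₁₀ form:
20·log₁₀(45/1.5) = 20·log₁₀(30.00) = 29.54 dB.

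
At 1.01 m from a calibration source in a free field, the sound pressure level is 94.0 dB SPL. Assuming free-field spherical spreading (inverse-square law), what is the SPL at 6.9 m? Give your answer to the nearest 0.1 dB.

77.3 dB SPL

Inverse-square spreading gives ΔL = −20·log₁₀(d₂/d₁).
ΔL = −20·log₁₀(6.9/1.01) = -16.69 dB, so L₂ = 94.0 + (-16.69) = 77.3 dB SPL.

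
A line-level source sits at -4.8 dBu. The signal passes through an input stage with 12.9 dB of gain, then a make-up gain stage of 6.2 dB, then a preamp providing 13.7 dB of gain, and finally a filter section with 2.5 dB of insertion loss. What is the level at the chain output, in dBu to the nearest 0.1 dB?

+25.5 dBu

Gain stages sum in dB:
-4.8 + 12.9 + 6.2 + 13.7 − 2.5 = +25.5 dBu.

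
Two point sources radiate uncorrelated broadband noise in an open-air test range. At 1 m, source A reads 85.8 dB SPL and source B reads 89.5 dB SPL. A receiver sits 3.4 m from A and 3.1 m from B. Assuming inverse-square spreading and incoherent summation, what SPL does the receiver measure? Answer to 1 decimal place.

At the listener: L_A = 85.8 − 20·log₁₀(3.4) = 75.17 dB; L_B = 89.5 − 20·log₁₀(3.1) = 79.67 dB.
Combined: 10·log₁₀(10^(75.17/10)+10^(79.67/10)) = 81.0 dB SPL.

81.0 dB SPL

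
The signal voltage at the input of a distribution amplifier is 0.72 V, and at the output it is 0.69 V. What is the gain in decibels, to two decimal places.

-0.37 dB

Voltage ratio → dB uses the 20·log₁₀ form:
20·log₁₀(0.69/0.72) = 20·log₁₀(0.9583) = -0.37 dB.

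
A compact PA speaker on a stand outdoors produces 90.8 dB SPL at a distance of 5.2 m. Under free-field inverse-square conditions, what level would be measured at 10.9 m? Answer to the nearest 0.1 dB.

84.4 dB SPL

Inverse-square spreading gives ΔL = −20·log₁₀(d₂/d₁).
ΔL = −20·log₁₀(10.9/5.2) = -6.43 dB, so L₂ = 90.8 + (-6.43) = 84.4 dB SPL.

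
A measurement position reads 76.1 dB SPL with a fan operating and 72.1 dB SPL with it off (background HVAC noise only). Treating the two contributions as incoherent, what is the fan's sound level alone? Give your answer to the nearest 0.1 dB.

73.9 dB SPL

Background correction is a power subtraction:
L_src = 10·log₁₀(10^(76.1/10) − 10^(72.1/10)) = 10·log₁₀(24520000) = 73.9 dB SPL.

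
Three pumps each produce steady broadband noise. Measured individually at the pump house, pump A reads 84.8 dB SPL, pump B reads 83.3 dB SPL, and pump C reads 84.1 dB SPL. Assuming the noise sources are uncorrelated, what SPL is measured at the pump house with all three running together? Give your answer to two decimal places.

Add the sources as powers (linear), then convert back to dB:
L_total = 10·log₁₀(10^(84.8/10) + 10^(83.3/10) + 10^(84.1/10)) = 10·log₁₀(772800000) = 88.88 dB SPL.

88.88 dB SPL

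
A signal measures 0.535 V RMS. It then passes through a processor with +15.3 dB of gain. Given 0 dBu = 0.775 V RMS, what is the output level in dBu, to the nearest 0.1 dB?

+12.1 dBu

Input level: 20·log₁₀(0.535/0.775) = -3.22 dBu.
Output: -3.22 + 15.3 = +12.1 dBu.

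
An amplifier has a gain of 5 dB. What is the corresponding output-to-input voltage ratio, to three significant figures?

1.78

Voltage ratio = 10^(dB/20).
10^(5/20) = 10^(0.2500) = 1.78.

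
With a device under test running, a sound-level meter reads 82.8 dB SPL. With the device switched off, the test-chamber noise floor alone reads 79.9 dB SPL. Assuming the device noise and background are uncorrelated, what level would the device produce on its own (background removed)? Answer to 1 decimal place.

79.7 dB SPL

Background correction is a power subtraction:
L_src = 10·log₁₀(10^(82.8/10) − 10^(79.9/10)) = 10·log₁₀(92820000) = 79.7 dB SPL.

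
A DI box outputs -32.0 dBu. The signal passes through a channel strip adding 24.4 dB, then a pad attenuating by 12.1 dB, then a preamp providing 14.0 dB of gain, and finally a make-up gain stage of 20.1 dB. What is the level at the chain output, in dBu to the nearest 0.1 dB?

+14.4 dBu

In dB, series stages simply add:
-32.0 + 24.4 − 12.1 + 14.0 + 20.1 = +14.4 dBu.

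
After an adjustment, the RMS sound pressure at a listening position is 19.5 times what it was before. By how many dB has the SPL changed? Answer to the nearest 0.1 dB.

Sound pressure is an amplitude quantity: ΔL = 20·log₁₀(p₂/p₁).
20·log₁₀(19.5) = 25.8 dB.

25.8 dB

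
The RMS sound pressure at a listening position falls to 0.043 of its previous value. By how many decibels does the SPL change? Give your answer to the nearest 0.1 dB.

SPL change from a pressure ratio uses the 20·log₁₀ form:
20·log₁₀(0.043) = -27.3 dB.

-27.3 dB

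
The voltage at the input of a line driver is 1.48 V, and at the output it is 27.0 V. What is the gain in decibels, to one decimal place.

Voltage is an amplitude quantity, so gain = 20·log₁₀(V_out/V_in).
20·log₁₀(27.0/1.48) = 20·log₁₀(18.24) = 25.2 dB.

25.2 dB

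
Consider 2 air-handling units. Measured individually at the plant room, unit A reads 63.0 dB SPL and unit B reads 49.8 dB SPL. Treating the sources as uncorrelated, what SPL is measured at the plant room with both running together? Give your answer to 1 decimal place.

Incoherent sources sum as intensities:
L_total = 10·log₁₀(10^(63.0/10) + 10^(49.8/10)) = 10·log₁₀(2091000) = 63.2 dB SPL.

63.2 dB SPL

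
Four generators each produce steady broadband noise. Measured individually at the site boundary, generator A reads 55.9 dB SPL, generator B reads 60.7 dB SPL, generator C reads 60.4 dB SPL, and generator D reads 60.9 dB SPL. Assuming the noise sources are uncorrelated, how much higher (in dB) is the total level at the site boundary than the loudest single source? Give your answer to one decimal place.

Add the sources as powers (linear), then convert back to dB:
L_total = 10·log₁₀(10^(55.9/10) + 10^(60.7/10) + 10^(60.4/10) + 10^(60.9/10)) = 65.90 dB SPL.
Excess over the loudest (60.9 dB): 65.90 − 60.9 = 5.0 dB.

5.0 dB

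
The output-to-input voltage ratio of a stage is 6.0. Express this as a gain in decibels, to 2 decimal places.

15.56 dB

Voltage is an amplitude quantity, so gain = 20·log₁₀(V_out/V_in).
20·log₁₀(6.0) = 15.56 dB.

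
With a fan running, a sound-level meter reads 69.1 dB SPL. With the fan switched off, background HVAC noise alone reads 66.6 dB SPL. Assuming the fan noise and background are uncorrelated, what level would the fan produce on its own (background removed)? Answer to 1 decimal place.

65.5 dB SPL

Background correction is a power subtraction:
L_src = 10·log₁₀(10^(69.1/10) − 10^(66.6/10)) = 10·log₁₀(3557000) = 65.5 dB SPL.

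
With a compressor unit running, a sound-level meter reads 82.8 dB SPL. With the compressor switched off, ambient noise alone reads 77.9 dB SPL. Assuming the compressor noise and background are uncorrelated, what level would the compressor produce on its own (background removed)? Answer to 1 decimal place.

81.1 dB SPL

Remove the background by subtracting linear intensities:
L_src = 10·log₁₀(10^(82.8/10) − 10^(77.9/10)) = 10·log₁₀(128900000) = 81.1 dB SPL.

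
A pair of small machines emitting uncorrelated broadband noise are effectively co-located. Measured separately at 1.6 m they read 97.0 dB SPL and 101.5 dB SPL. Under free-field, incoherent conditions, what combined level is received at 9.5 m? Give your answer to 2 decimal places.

87.35 dB SPL

Combined at 1.6 m: 10·log₁₀(10^(97.0/10)+10^(101.5/10)) = 102.819 dB SPL.
Then apply −20·log₁₀(9.5/1.6) = -15.472 dB → 87.35 dB SPL.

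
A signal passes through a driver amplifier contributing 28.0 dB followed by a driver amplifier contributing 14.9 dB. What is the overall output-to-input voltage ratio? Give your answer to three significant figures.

Net gain = 28.0 + 14.9 = 42.9 dB.
Voltage ratio = 10^(42.9/20) = 140.

140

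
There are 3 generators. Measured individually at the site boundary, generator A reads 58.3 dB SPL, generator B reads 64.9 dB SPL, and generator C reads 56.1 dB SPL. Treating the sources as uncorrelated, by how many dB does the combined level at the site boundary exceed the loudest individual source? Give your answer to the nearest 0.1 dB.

1.3 dB

Uncorrelated sources add in intensity (power), not in dB.
L_total = 10·log₁₀(10^(58.3/10) + 10^(64.9/10) + 10^(56.1/10)) = 66.21 dB SPL.
Excess over the loudest (64.9 dB): 66.21 − 64.9 = 1.3 dB.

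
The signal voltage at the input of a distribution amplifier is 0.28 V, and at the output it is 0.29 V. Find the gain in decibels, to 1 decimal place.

0.3 dB

Voltage is an amplitude quantity, so gain = 20·log₁₀(V_out/V_in).
20·log₁₀(0.29/0.28) = 20·log₁₀(1.036) = 0.3 dB.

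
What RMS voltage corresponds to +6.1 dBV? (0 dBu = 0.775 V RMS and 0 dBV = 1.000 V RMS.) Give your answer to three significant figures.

2.02 V

V = 1.000 V × 10^(+6.1/20).
= 1.000 × 2.018 = 2.02 V.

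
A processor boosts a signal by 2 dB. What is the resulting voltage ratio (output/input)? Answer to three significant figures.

1.26

Voltage ratio = 10^(dB/20).
10^(2/20) = 10^(0.1000) = 1.26.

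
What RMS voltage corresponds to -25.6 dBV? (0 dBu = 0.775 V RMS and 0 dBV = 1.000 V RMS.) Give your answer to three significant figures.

V = 1.000 V × 10^(-25.6/20).
= 1.000 × 0.05248 = 0.0525 V.

0.0525 V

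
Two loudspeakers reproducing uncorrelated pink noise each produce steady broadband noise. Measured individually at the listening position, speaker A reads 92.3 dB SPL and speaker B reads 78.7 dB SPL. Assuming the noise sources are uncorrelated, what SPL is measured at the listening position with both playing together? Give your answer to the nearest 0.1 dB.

Uncorrelated sources add in intensity (power), not in dB.
L_total = 10·log₁₀(10^(92.3/10) + 10^(78.7/10)) = 10·log₁₀(1772000000) = 92.5 dB SPL.

92.5 dB SPL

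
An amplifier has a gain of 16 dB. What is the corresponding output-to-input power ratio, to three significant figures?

39.8

Power ratio = 10^(dB/10).
10^(16/10) = 10^(1.600) = 39.8.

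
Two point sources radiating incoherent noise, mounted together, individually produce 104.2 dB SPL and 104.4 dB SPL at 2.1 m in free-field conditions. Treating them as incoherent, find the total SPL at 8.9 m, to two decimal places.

94.77 dB SPL

Combined at 2.1 m: 10·log₁₀(10^(104.2/10)+10^(104.4/10)) = 107.311 dB SPL.
Then apply −20·log₁₀(8.9/2.1) = -12.543 dB → 94.77 dB SPL.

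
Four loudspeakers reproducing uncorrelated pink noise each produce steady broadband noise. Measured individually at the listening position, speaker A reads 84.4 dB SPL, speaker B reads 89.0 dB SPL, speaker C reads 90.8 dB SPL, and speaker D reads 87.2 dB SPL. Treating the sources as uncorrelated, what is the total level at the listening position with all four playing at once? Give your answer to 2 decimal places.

Uncorrelated sources add in intensity (power), not in dB.
L_total = 10·log₁₀(10^(84.4/10) + 10^(89.0/10) + 10^(90.8/10) + 10^(87.2/10)) = 10·log₁₀(2797000000) = 94.47 dB SPL.

94.47 dB SPL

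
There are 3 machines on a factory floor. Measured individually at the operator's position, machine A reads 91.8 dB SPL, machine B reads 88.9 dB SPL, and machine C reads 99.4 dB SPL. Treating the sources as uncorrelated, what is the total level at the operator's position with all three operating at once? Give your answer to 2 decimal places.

100.41 dB SPL

Add the sources as powers (linear), then convert back to dB:
L_total = 10·log₁₀(10^(91.8/10) + 10^(88.9/10) + 10^(99.4/10)) = 10·log₁₀(10999000000) = 100.41 dB SPL.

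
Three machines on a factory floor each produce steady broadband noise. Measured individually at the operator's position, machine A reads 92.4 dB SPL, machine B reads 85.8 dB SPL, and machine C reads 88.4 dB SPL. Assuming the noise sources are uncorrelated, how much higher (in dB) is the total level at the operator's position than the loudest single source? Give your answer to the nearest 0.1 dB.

Add the sources as powers (linear), then convert back to dB:
L_total = 10·log₁₀(10^(92.4/10) + 10^(85.8/10) + 10^(88.4/10)) = 94.49 dB SPL.
Excess over the loudest (92.4 dB): 94.49 − 92.4 = 2.1 dB.

2.1 dB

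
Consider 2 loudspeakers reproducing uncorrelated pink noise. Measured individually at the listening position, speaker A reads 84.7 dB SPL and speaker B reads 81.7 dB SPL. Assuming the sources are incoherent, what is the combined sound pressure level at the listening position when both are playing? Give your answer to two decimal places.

Add the sources as powers (linear), then convert back to dB:
L_total = 10·log₁₀(10^(84.7/10) + 10^(81.7/10)) = 10·log₁₀(443000000) = 86.46 dB SPL.

86.46 dB SPL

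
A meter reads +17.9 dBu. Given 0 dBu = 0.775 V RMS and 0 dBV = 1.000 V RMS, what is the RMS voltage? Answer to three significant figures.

6.09 V

V = 0.775 V × 10^(+17.9/20).
= 0.775 × 7.852 = 6.09 V.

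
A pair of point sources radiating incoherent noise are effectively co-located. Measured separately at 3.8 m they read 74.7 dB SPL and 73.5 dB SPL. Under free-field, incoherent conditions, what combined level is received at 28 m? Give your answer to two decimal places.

59.80 dB SPL

Combined at 3.8 m: 10·log₁₀(10^(74.7/10)+10^(73.5/10)) = 77.152 dB SPL.
Then apply −20·log₁₀(28/3.8) = -17.347 dB → 59.80 dB SPL.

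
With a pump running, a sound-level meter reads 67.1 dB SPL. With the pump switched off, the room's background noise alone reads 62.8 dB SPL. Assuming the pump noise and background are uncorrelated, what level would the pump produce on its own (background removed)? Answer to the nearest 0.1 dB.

65.1 dB SPL

Subtract intensities: L_src = 10·log₁₀(10^(L_total/10) − 10^(L_bg/10)).
L_src = 10·log₁₀(10^(67.1/10) − 10^(62.8/10)) = 10·log₁₀(3223000) = 65.1 dB SPL.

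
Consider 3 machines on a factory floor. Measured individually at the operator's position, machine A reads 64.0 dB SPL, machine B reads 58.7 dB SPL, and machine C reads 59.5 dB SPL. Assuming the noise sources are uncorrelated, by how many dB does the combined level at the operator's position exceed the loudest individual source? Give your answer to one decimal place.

Uncorrelated sources add in intensity (power), not in dB.
L_total = 10·log₁₀(10^(64.0/10) + 10^(58.7/10) + 10^(59.5/10)) = 66.17 dB SPL.
Excess over the loudest (64.0 dB): 66.17 − 64.0 = 2.2 dB.

2.2 dB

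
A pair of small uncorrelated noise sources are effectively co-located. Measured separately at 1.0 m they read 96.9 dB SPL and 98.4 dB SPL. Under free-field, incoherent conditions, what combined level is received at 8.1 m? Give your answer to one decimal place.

Combined at 1.0 m: 10·log₁₀(10^(96.9/10)+10^(98.4/10)) = 100.72 dB SPL.
Then apply −20·log₁₀(8.1/1.0) = -18.17 dB → 82.6 dB SPL.

82.6 dB SPL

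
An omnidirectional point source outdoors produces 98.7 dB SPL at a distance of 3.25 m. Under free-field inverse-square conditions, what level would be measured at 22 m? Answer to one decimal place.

82.1 dB SPL

Free-field point source: level drops by 20·log₁₀ of the distance ratio.
ΔL = −20·log₁₀(22/3.25) = -16.61 dB, so L₂ = 98.7 + (-16.61) = 82.1 dB SPL.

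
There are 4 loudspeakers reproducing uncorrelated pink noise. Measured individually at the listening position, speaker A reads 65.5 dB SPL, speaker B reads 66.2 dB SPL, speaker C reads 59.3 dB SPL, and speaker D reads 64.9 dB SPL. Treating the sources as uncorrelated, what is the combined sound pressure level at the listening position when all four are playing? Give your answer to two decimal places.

70.67 dB SPL

Incoherent sources sum as intensities:
L_total = 10·log₁₀(10^(65.5/10) + 10^(66.2/10) + 10^(59.3/10) + 10^(64.9/10)) = 10·log₁₀(11660000) = 70.67 dB SPL.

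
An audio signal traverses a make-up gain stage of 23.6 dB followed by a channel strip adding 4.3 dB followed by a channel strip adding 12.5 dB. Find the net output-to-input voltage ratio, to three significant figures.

105

Net gain = 23.6 + 4.3 + 12.5 = 40.4 dB.
Voltage ratio = 10^(40.4/20) = 105.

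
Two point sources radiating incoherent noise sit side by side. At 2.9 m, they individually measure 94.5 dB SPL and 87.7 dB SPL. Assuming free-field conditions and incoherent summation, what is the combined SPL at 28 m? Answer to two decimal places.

75.63 dB SPL

Combined at 2.9 m: 10·log₁₀(10^(94.5/10)+10^(87.7/10)) = 95.324 dB SPL.
Then apply −20·log₁₀(28/2.9) = -19.695 dB → 75.63 dB SPL.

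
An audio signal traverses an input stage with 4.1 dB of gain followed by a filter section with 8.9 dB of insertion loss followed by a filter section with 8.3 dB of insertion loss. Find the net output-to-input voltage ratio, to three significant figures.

0.221

Net gain = 4.1 + (−8.9) + (−8.3) = -13.1 dB.
Voltage ratio = 10^(-13.1/20) = 0.221.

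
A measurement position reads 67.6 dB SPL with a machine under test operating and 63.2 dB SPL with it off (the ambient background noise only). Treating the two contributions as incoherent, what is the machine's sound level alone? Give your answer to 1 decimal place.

65.6 dB SPL

Remove the background by subtracting linear intensities:
L_src = 10·log₁₀(10^(67.6/10) − 10^(63.2/10)) = 10·log₁₀(3665000) = 65.6 dB SPL.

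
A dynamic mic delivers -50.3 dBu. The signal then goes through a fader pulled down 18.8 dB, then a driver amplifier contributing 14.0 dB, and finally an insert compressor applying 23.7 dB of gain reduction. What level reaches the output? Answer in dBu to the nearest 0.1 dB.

-78.8 dBu

Gain stages sum in dB:
-50.3 − 18.8 + 14.0 − 23.7 = -78.8 dBu.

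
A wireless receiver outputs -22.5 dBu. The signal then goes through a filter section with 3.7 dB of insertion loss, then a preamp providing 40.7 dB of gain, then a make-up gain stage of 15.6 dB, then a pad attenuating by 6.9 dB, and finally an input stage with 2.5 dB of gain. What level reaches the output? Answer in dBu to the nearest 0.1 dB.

Gain stages sum in dB:
-22.5 − 3.7 + 40.7 + 15.6 − 6.9 + 2.5 = +25.7 dBu.

+25.7 dBu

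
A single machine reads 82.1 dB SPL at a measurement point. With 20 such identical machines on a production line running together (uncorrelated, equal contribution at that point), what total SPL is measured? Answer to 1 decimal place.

95.1 dB SPL

20 equal incoherent sources raise the level by 10·log₁₀(20) = 13.01 dB.
L_total = 82.1 + 13.01 = 95.1 dB SPL.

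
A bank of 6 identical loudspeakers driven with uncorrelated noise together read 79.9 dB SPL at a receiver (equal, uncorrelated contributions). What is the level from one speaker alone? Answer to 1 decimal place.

72.1 dB SPL

6 equal incoherent sources add 10·log₁₀(6) = 7.78 dB over one source.
L_one = 79.9 − 7.78 = 72.1 dB SPL.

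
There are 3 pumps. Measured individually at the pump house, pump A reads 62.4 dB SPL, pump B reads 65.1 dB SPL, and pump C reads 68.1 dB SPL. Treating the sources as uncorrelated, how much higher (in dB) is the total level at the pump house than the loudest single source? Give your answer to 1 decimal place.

2.5 dB

Add the sources as powers (linear), then convert back to dB:
L_total = 10·log₁₀(10^(62.4/10) + 10^(65.1/10) + 10^(68.1/10)) = 70.58 dB SPL.
Excess over the loudest (68.1 dB): 70.58 − 68.1 = 2.5 dB.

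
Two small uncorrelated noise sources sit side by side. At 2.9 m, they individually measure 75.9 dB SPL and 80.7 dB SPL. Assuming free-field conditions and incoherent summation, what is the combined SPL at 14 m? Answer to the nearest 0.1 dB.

Combined at 2.9 m: 10·log₁₀(10^(75.9/10)+10^(80.7/10)) = 81.94 dB SPL.
Then apply −20·log₁₀(14/2.9) = -13.67 dB → 68.3 dB SPL.

68.3 dB SPL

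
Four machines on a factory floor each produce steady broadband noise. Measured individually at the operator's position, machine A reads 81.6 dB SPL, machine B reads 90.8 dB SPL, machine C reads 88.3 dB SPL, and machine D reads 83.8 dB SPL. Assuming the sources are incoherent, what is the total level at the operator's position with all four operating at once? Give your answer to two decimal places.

Uncorrelated sources add in intensity (power), not in dB.
L_total = 10·log₁₀(10^(81.6/10) + 10^(90.8/10) + 10^(88.3/10) + 10^(83.8/10)) = 10·log₁₀(2263000000) = 93.55 dB SPL.

93.55 dB SPL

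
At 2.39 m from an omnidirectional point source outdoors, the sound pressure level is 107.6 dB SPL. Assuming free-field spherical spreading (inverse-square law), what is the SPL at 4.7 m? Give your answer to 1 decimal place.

Free-field point source: level drops by 20·log₁₀ of the distance ratio.
ΔL = −20·log₁₀(4.7/2.39) = -5.87 dB, so L₂ = 107.6 + (-5.87) = 101.7 dB SPL.

101.7 dB SPL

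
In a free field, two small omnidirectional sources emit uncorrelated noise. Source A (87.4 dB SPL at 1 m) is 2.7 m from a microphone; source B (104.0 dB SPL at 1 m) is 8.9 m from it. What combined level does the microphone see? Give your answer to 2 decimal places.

85.94 dB SPL

At the listener: L_A = 87.4 − 20·log₁₀(2.7) = 78.773 dB; L_B = 104.0 − 20·log₁₀(8.9) = 85.012 dB.
Combined: 10·log₁₀(10^(78.773/10)+10^(85.012/10)) = 85.94 dB SPL.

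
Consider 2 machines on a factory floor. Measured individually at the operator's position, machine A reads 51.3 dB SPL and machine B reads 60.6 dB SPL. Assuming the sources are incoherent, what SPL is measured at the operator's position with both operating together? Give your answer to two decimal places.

Add the sources as powers (linear), then convert back to dB:
L_total = 10·log₁₀(10^(51.3/10) + 10^(60.6/10)) = 10·log₁₀(1283000) = 61.08 dB SPL.

61.08 dB SPL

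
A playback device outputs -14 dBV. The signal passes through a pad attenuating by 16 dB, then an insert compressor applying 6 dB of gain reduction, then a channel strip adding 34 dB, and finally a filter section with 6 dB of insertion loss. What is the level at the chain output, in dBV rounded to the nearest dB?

In dB, series stages simply add:
-14 − 16 − 6 + 34 − 6 = -8 dBV.

-8 dBV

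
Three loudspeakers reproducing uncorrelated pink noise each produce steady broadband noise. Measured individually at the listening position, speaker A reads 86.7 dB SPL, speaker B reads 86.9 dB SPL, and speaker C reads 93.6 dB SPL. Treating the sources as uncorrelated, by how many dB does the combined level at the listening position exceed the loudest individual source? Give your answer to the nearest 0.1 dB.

1.5 dB

Uncorrelated sources add in intensity (power), not in dB.
L_total = 10·log₁₀(10^(86.7/10) + 10^(86.9/10) + 10^(93.6/10)) = 95.12 dB SPL.
Excess over the loudest (93.6 dB): 95.12 − 93.6 = 1.5 dB.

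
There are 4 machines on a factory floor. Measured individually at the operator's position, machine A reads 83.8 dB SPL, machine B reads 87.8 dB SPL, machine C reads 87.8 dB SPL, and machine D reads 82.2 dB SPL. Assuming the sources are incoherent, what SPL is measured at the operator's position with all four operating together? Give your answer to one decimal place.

92.1 dB SPL

Add the sources as powers (linear), then convert back to dB:
L_total = 10·log₁₀(10^(83.8/10) + 10^(87.8/10) + 10^(87.8/10) + 10^(82.2/10)) = 10·log₁₀(1611000000) = 92.1 dB SPL.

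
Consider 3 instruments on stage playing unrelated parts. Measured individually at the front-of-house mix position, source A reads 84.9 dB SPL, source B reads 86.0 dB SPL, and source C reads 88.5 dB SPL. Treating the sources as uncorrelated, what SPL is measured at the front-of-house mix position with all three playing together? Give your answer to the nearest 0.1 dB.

91.5 dB SPL

Add the sources as powers (linear), then convert back to dB:
L_total = 10·log₁₀(10^(84.9/10) + 10^(86.0/10) + 10^(88.5/10)) = 10·log₁₀(1415000000) = 91.5 dB SPL.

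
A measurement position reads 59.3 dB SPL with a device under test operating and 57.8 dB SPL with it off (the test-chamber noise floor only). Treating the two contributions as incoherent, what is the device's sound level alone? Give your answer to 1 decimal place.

Remove the background by subtracting linear intensities:
L_src = 10·log₁₀(10^(59.3/10) − 10^(57.8/10)) = 10·log₁₀(248600) = 54.0 dB SPL.

54.0 dB SPL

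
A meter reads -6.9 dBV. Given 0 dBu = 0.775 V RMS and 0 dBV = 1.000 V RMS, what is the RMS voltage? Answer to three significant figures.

0.452 V

V = 1.000 V × 10^(-6.9/20).
= 1.000 × 0.4519 = 0.452 V.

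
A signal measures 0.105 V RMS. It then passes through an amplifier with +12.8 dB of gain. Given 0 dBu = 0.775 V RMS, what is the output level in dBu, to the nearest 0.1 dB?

-4.6 dBu

Input level: 20·log₁₀(0.105/0.775) = -17.36 dBu.
Output: -17.36 + 12.8 = -4.6 dBu.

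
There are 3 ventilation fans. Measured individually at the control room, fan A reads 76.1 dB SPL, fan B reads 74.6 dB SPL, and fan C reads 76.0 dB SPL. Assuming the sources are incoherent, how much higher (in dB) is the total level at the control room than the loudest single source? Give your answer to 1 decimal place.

4.3 dB

Uncorrelated sources add in intensity (power), not in dB.
L_total = 10·log₁₀(10^(76.1/10) + 10^(74.6/10) + 10^(76.0/10)) = 80.39 dB SPL.
Excess over the loudest (76.1 dB): 80.39 − 76.1 = 4.3 dB.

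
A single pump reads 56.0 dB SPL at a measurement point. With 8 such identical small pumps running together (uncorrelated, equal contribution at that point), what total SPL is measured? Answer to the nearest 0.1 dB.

8 equal incoherent sources raise the level by 10·log₁₀(8) = 9.03 dB.
L_total = 56.0 + 9.03 = 65.0 dB SPL.

65.0 dB SPL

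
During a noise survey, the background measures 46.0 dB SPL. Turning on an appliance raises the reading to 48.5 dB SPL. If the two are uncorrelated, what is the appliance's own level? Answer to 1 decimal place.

Remove the background by subtracting linear intensities:
L_src = 10·log₁₀(10^(48.5/10) − 10^(46.0/10)) = 10·log₁₀(30980) = 44.9 dB SPL.

44.9 dB SPL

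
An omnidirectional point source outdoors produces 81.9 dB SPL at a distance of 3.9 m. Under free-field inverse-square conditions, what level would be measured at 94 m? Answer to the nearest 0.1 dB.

Free-field point source: level drops by 20·log₁₀ of the distance ratio.
ΔL = −20·log₁₀(94/3.9) = -27.64 dB, so L₂ = 81.9 + (-27.64) = 54.3 dB SPL.

54.3 dB SPL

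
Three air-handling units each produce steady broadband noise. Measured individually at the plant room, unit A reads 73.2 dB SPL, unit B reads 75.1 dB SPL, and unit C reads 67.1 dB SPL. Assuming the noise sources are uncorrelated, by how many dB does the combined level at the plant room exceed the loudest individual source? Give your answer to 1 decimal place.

Uncorrelated sources add in intensity (power), not in dB.
L_total = 10·log₁₀(10^(73.2/10) + 10^(75.1/10) + 10^(67.1/10)) = 77.66 dB SPL.
Excess over the loudest (75.1 dB): 77.66 − 75.1 = 2.6 dB.

2.6 dB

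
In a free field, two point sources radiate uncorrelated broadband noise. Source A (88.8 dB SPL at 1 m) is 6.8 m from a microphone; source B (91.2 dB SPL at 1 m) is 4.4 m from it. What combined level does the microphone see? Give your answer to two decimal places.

79.27 dB SPL

At the listener: L_A = 88.8 − 20·log₁₀(6.8) = 72.150 dB; L_B = 91.2 − 20·log₁₀(4.4) = 78.331 dB.
Combined: 10·log₁₀(10^(72.150/10)+10^(78.331/10)) = 79.27 dB SPL.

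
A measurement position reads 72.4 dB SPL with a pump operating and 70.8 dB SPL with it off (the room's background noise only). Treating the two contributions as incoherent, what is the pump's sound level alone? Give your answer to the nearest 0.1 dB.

67.3 dB SPL

Remove the background by subtracting linear intensities:
L_src = 10·log₁₀(10^(72.4/10) − 10^(70.8/10)) = 10·log₁₀(5355000) = 67.3 dB SPL.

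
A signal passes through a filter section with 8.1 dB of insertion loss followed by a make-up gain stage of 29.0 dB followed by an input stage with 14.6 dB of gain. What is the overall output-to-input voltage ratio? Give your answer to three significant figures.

Net gain = (−8.1) + 29.0 + 14.6 = 35.5 dB.
Voltage ratio = 10^(35.5/20) = 59.6.

59.6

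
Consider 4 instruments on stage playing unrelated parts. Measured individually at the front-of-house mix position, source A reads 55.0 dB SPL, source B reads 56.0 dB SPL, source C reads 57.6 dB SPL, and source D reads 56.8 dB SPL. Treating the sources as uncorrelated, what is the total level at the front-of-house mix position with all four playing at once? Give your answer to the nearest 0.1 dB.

Incoherent sources sum as intensities:
L_total = 10·log₁₀(10^(55.0/10) + 10^(56.0/10) + 10^(57.6/10) + 10^(56.8/10)) = 10·log₁₀(1768000) = 62.5 dB SPL.

62.5 dB SPL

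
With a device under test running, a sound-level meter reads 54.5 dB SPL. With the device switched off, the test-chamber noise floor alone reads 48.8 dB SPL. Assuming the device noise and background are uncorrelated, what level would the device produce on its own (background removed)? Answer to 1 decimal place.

Background correction is a power subtraction:
L_src = 10·log₁₀(10^(54.5/10) − 10^(48.8/10)) = 10·log₁₀(206000) = 53.1 dB SPL.

53.1 dB SPL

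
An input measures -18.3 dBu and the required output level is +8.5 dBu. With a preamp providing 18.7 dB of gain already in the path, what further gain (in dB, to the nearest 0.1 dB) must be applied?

The required make-up gain is the shortfall in the dB sum.
G = +8.5 − (-18.3) − 18.7 = 8.1 dB.

8.1 dB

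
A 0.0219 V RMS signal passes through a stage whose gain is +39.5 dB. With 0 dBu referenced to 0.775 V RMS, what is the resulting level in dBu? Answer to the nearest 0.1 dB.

Input level: 20·log₁₀(0.0219/0.775) = -30.98 dBu.
Output: -30.98 + 39.5 = +8.5 dBu.

+8.5 dBu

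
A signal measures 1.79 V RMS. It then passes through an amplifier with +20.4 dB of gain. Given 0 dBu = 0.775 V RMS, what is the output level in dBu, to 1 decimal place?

+27.7 dBu

Input level: 20·log₁₀(1.79/0.775) = 7.27 dBu.
Output: 7.27 + 20.4 = +27.7 dBu.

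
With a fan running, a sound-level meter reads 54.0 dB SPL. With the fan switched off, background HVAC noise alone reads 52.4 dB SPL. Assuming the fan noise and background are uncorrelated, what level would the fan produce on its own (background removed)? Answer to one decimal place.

Remove the background by subtracting linear intensities:
L_src = 10·log₁₀(10^(54.0/10) − 10^(52.4/10)) = 10·log₁₀(77410) = 48.9 dB SPL.

48.9 dB SPL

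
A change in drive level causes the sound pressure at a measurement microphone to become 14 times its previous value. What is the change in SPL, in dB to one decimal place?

22.9 dB

SPL change from a pressure ratio uses the 20·log₁₀ form:
20·log₁₀(14) = 22.9 dB.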